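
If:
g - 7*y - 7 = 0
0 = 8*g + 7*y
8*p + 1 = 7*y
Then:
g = 7/9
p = -65/72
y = -8/9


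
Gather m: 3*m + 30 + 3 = 3*m + 33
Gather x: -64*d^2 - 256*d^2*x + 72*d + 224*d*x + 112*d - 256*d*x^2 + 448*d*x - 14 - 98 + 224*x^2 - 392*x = -64*d^2 + 184*d + x^2*(224 - 256*d) + x*(-256*d^2 + 672*d - 392) - 112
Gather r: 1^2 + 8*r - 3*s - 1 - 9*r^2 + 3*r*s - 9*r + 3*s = -9*r^2 + r*(3*s - 1)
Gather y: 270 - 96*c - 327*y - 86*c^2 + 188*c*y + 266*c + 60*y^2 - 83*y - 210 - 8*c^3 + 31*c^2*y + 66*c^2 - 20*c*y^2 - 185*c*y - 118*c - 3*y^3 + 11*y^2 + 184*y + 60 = -8*c^3 - 20*c^2 + 52*c - 3*y^3 + y^2*(71 - 20*c) + y*(31*c^2 + 3*c - 226) + 120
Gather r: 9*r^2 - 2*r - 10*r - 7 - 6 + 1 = 9*r^2 - 12*r - 12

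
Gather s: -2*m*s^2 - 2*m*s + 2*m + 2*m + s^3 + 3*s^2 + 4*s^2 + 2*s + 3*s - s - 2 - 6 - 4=4*m + s^3 + s^2*(7 - 2*m) + s*(4 - 2*m) - 12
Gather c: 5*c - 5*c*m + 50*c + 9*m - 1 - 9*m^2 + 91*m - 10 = c*(55 - 5*m) - 9*m^2 + 100*m - 11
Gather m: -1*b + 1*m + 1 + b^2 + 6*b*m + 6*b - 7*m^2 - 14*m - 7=b^2 + 5*b - 7*m^2 + m*(6*b - 13) - 6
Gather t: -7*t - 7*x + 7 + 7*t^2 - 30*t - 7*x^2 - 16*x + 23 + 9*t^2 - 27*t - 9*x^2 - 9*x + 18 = 16*t^2 - 64*t - 16*x^2 - 32*x + 48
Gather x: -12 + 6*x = 6*x - 12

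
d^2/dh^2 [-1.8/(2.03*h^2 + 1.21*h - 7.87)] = (14.83524*h^2 + 8.84268*h - 1.8*(4.06*h + 1.21)*(8.12*h + 2.42) - 57.51396)/(2.03*h^2 + 1.21*h - 7.87)^3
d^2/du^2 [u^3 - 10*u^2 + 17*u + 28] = 6*u - 20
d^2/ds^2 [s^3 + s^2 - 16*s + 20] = 6*s + 2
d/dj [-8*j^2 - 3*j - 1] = -16*j - 3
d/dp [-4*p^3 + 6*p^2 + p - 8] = -12*p^2 + 12*p + 1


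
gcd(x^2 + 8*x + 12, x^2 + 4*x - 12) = x + 6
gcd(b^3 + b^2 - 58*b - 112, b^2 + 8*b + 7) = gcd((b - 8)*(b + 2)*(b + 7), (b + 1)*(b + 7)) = b + 7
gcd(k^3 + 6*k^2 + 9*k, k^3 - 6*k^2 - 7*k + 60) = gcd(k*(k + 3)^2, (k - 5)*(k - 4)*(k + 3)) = k + 3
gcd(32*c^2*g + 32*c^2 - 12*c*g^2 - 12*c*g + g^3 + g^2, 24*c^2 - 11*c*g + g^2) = 8*c - g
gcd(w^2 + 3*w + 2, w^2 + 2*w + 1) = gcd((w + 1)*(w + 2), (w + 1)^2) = w + 1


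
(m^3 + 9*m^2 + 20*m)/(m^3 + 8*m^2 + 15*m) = (m + 4)/(m + 3)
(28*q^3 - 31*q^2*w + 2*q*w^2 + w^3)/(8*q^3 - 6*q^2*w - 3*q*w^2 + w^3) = (7*q + w)/(2*q + w)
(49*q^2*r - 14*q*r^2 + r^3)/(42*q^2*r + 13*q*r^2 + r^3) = (49*q^2 - 14*q*r + r^2)/(42*q^2 + 13*q*r + r^2)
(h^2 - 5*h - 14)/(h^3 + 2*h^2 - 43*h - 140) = (h + 2)/(h^2 + 9*h + 20)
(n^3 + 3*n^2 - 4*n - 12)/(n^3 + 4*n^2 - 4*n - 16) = (n + 3)/(n + 4)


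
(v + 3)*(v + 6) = v^2 + 9*v + 18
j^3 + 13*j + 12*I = (j - 4*I)*(j + I)*(j + 3*I)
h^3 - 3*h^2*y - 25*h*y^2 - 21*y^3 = (h - 7*y)*(h + y)*(h + 3*y)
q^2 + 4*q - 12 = (q - 2)*(q + 6)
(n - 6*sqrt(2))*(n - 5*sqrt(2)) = n^2 - 11*sqrt(2)*n + 60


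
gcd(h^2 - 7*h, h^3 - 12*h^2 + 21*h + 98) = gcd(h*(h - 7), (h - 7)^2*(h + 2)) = h - 7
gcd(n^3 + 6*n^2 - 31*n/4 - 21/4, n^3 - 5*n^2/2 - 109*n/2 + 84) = n^2 + 11*n/2 - 21/2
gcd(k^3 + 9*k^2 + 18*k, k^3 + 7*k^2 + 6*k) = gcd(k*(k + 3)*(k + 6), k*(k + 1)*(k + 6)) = k^2 + 6*k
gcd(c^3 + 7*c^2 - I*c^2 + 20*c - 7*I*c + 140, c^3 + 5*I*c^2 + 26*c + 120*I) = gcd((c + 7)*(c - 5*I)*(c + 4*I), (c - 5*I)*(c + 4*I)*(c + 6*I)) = c^2 - I*c + 20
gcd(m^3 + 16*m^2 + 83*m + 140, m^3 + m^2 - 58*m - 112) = m + 7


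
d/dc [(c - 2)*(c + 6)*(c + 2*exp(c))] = 2*c^2*exp(c) + 3*c^2 + 12*c*exp(c) + 8*c - 16*exp(c) - 12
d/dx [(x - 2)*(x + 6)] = 2*x + 4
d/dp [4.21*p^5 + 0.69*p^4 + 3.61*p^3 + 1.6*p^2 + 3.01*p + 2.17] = 21.05*p^4 + 2.76*p^3 + 10.83*p^2 + 3.2*p + 3.01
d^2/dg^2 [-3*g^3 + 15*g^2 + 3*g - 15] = 30 - 18*g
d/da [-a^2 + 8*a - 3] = 8 - 2*a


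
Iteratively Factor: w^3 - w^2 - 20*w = (w - 5)*(w^2 + 4*w) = (w - 5)*(w + 4)*(w)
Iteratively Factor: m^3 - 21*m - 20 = (m + 4)*(m^2 - 4*m - 5) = (m + 1)*(m + 4)*(m - 5)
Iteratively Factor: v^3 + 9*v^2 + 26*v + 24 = (v + 2)*(v^2 + 7*v + 12) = (v + 2)*(v + 3)*(v + 4)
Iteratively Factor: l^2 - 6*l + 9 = (l - 3)*(l - 3)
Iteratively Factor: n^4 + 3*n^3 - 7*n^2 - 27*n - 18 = (n + 2)*(n^3 + n^2 - 9*n - 9) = (n + 2)*(n + 3)*(n^2 - 2*n - 3) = (n + 1)*(n + 2)*(n + 3)*(n - 3)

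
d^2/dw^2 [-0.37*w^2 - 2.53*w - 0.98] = -0.740000000000000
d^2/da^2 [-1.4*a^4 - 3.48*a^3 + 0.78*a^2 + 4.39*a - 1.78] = -16.8*a^2 - 20.88*a + 1.56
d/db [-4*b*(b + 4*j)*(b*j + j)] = 4*j*(-3*b^2 - 8*b*j - 2*b - 4*j)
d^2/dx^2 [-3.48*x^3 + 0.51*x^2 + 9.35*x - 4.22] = 1.02 - 20.88*x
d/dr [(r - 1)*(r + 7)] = 2*r + 6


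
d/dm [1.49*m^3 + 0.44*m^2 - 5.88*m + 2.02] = 4.47*m^2 + 0.88*m - 5.88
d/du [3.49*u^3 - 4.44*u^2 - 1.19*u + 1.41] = 10.47*u^2 - 8.88*u - 1.19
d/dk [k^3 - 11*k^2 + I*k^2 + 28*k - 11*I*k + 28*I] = 3*k^2 + 2*k*(-11 + I) + 28 - 11*I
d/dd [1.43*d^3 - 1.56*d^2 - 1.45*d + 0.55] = 4.29*d^2 - 3.12*d - 1.45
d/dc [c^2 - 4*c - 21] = 2*c - 4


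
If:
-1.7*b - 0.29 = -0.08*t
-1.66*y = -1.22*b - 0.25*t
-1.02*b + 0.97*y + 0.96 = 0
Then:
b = -0.53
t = -7.69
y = -1.55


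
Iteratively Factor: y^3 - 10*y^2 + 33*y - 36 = (y - 4)*(y^2 - 6*y + 9) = (y - 4)*(y - 3)*(y - 3)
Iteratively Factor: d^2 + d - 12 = (d + 4)*(d - 3)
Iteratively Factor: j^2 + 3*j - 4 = (j - 1)*(j + 4)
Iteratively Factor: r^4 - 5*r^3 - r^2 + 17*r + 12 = (r + 1)*(r^3 - 6*r^2 + 5*r + 12) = (r + 1)^2*(r^2 - 7*r + 12) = (r - 3)*(r + 1)^2*(r - 4)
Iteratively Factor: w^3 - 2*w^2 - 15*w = (w)*(w^2 - 2*w - 15) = w*(w - 5)*(w + 3)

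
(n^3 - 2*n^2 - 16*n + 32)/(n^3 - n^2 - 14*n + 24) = (n - 4)/(n - 3)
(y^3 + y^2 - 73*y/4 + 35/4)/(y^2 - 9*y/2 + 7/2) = (2*y^2 + 9*y - 5)/(2*(y - 1))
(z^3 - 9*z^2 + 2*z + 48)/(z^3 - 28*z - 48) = (z^2 - 11*z + 24)/(z^2 - 2*z - 24)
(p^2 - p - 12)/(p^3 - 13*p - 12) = 1/(p + 1)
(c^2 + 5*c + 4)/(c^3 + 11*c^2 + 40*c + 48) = (c + 1)/(c^2 + 7*c + 12)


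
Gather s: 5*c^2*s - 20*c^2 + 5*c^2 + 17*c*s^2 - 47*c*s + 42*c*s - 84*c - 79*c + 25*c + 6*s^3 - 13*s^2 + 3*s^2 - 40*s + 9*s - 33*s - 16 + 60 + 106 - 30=-15*c^2 - 138*c + 6*s^3 + s^2*(17*c - 10) + s*(5*c^2 - 5*c - 64) + 120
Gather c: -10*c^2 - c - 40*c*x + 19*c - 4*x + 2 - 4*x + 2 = -10*c^2 + c*(18 - 40*x) - 8*x + 4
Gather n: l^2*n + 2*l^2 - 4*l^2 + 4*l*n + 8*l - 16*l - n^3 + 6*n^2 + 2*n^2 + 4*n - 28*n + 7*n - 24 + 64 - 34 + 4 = -2*l^2 - 8*l - n^3 + 8*n^2 + n*(l^2 + 4*l - 17) + 10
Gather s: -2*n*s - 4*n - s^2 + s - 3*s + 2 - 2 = -4*n - s^2 + s*(-2*n - 2)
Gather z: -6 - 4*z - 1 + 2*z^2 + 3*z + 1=2*z^2 - z - 6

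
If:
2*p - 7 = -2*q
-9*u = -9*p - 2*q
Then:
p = 9*u/7 - 1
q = 9/2 - 9*u/7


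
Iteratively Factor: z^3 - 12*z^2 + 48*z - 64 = (z - 4)*(z^2 - 8*z + 16) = (z - 4)^2*(z - 4)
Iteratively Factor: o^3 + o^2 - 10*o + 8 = (o - 1)*(o^2 + 2*o - 8) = (o - 2)*(o - 1)*(o + 4)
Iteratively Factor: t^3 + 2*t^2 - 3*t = (t + 3)*(t^2 - t) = (t - 1)*(t + 3)*(t)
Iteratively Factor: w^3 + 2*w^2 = (w)*(w^2 + 2*w) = w^2*(w + 2)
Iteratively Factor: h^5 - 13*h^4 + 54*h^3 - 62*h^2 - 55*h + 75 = (h - 5)*(h^4 - 8*h^3 + 14*h^2 + 8*h - 15) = (h - 5)*(h + 1)*(h^3 - 9*h^2 + 23*h - 15) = (h - 5)^2*(h + 1)*(h^2 - 4*h + 3) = (h - 5)^2*(h - 3)*(h + 1)*(h - 1)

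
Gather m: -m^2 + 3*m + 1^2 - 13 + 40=-m^2 + 3*m + 28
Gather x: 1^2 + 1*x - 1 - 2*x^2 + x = -2*x^2 + 2*x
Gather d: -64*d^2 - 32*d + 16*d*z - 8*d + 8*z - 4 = -64*d^2 + d*(16*z - 40) + 8*z - 4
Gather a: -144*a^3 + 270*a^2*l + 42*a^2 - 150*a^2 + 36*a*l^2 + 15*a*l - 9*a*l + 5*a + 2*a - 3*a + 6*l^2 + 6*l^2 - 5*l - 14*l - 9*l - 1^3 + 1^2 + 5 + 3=-144*a^3 + a^2*(270*l - 108) + a*(36*l^2 + 6*l + 4) + 12*l^2 - 28*l + 8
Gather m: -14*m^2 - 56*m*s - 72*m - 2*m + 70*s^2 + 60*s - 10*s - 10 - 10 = -14*m^2 + m*(-56*s - 74) + 70*s^2 + 50*s - 20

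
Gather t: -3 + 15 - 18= -6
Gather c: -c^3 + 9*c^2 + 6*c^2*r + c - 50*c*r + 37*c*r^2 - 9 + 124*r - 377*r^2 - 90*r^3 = -c^3 + c^2*(6*r + 9) + c*(37*r^2 - 50*r + 1) - 90*r^3 - 377*r^2 + 124*r - 9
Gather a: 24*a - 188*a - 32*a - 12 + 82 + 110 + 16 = 196 - 196*a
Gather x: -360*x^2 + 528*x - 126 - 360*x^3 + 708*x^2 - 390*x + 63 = -360*x^3 + 348*x^2 + 138*x - 63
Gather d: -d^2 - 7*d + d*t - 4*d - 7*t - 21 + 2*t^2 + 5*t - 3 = -d^2 + d*(t - 11) + 2*t^2 - 2*t - 24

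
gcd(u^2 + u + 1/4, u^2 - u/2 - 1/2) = u + 1/2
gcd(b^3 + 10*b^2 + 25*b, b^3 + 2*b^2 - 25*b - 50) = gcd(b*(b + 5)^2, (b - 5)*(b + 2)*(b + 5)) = b + 5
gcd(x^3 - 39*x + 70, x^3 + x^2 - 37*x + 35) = x^2 + 2*x - 35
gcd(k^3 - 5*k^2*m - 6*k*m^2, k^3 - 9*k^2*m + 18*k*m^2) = k^2 - 6*k*m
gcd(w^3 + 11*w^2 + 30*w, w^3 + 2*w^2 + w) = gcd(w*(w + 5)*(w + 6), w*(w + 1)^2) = w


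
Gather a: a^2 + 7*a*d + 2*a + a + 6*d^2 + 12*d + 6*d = a^2 + a*(7*d + 3) + 6*d^2 + 18*d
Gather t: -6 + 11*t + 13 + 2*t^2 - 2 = 2*t^2 + 11*t + 5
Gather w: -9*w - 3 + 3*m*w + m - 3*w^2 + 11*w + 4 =m - 3*w^2 + w*(3*m + 2) + 1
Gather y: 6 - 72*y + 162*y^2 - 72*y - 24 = 162*y^2 - 144*y - 18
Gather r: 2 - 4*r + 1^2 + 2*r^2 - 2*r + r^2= 3*r^2 - 6*r + 3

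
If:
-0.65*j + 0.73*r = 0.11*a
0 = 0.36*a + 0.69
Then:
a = -1.92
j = 1.12307692307692*r + 0.324358974358974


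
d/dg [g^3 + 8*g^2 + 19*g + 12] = 3*g^2 + 16*g + 19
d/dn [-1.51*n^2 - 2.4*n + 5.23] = -3.02*n - 2.4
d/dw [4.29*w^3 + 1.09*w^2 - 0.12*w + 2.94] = 12.87*w^2 + 2.18*w - 0.12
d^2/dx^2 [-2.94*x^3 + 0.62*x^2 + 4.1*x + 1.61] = 1.24 - 17.64*x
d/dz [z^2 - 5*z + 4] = 2*z - 5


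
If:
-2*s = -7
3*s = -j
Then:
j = -21/2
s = 7/2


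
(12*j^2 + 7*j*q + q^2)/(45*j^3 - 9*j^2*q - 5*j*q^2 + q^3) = (4*j + q)/(15*j^2 - 8*j*q + q^2)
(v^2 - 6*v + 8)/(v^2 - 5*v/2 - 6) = 2*(v - 2)/(2*v + 3)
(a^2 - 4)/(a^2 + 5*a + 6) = (a - 2)/(a + 3)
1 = 1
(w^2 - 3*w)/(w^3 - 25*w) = (w - 3)/(w^2 - 25)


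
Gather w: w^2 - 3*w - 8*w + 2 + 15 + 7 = w^2 - 11*w + 24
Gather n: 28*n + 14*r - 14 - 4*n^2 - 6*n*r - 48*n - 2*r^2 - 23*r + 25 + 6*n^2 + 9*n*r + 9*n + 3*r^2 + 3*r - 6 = 2*n^2 + n*(3*r - 11) + r^2 - 6*r + 5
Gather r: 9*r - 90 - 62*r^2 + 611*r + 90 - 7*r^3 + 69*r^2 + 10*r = -7*r^3 + 7*r^2 + 630*r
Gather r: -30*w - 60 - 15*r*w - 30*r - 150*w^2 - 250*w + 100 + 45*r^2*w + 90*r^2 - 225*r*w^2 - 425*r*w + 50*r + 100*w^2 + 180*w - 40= r^2*(45*w + 90) + r*(-225*w^2 - 440*w + 20) - 50*w^2 - 100*w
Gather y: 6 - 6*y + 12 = 18 - 6*y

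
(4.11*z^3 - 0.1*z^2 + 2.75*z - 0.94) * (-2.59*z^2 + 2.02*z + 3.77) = -10.6449*z^5 + 8.5612*z^4 + 8.1702*z^3 + 7.6126*z^2 + 8.4687*z - 3.5438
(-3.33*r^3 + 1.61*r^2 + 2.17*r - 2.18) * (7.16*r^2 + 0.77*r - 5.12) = -23.8428*r^5 + 8.9635*r^4 + 33.8265*r^3 - 22.1811*r^2 - 12.789*r + 11.1616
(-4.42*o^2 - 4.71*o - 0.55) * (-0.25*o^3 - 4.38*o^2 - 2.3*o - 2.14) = 1.105*o^5 + 20.5371*o^4 + 30.9333*o^3 + 22.7008*o^2 + 11.3444*o + 1.177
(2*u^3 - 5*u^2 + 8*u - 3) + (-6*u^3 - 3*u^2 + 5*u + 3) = -4*u^3 - 8*u^2 + 13*u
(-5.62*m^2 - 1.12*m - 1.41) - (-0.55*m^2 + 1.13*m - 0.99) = -5.07*m^2 - 2.25*m - 0.42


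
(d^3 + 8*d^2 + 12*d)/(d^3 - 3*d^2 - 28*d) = (d^2 + 8*d + 12)/(d^2 - 3*d - 28)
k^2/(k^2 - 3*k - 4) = k^2/(k^2 - 3*k - 4)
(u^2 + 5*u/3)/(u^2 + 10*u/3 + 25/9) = 3*u/(3*u + 5)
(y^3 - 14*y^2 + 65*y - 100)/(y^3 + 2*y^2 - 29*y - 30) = (y^2 - 9*y + 20)/(y^2 + 7*y + 6)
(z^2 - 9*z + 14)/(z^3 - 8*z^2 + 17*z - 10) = (z - 7)/(z^2 - 6*z + 5)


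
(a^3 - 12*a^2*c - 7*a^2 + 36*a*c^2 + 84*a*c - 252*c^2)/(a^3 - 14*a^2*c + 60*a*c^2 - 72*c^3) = (a - 7)/(a - 2*c)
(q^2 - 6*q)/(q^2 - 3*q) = (q - 6)/(q - 3)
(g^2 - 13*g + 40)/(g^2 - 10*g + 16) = (g - 5)/(g - 2)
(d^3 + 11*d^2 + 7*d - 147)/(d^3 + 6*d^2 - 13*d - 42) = (d + 7)/(d + 2)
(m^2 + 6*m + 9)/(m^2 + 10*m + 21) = (m + 3)/(m + 7)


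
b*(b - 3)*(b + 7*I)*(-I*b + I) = -I*b^4 + 7*b^3 + 4*I*b^3 - 28*b^2 - 3*I*b^2 + 21*b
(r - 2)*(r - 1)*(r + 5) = r^3 + 2*r^2 - 13*r + 10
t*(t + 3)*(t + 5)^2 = t^4 + 13*t^3 + 55*t^2 + 75*t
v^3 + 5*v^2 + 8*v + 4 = (v + 1)*(v + 2)^2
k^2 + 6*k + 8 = (k + 2)*(k + 4)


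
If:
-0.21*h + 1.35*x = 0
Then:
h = 6.42857142857143*x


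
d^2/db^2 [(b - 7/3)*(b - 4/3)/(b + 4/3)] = 528/(27*b^3 + 108*b^2 + 144*b + 64)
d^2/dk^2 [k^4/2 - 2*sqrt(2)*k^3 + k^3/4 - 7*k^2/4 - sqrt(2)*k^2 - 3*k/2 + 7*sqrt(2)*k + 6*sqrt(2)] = 6*k^2 - 12*sqrt(2)*k + 3*k/2 - 7/2 - 2*sqrt(2)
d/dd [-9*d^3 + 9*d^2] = 9*d*(2 - 3*d)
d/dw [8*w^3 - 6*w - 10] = 24*w^2 - 6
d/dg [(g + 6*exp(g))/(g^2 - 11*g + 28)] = (-(g + 6*exp(g))*(2*g - 11) + (6*exp(g) + 1)*(g^2 - 11*g + 28))/(g^2 - 11*g + 28)^2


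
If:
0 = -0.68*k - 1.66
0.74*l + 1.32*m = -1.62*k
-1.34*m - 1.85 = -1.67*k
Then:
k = -2.44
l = 13.23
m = -4.42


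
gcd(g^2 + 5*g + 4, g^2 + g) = g + 1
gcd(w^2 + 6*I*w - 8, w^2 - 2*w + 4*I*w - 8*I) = w + 4*I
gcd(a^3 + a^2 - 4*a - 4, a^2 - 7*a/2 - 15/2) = 1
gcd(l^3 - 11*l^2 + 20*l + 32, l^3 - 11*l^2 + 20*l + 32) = l^3 - 11*l^2 + 20*l + 32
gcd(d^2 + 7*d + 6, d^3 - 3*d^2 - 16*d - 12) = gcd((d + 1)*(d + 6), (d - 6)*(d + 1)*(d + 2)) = d + 1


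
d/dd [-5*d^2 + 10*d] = 10 - 10*d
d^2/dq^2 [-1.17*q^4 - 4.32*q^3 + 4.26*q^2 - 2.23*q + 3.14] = -14.04*q^2 - 25.92*q + 8.52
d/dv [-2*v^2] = -4*v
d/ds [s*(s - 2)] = 2*s - 2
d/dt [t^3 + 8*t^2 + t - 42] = 3*t^2 + 16*t + 1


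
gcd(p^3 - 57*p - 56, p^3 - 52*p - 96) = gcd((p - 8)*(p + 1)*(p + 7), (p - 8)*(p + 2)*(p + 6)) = p - 8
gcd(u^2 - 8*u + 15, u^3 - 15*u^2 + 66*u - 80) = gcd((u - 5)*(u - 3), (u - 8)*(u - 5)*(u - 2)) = u - 5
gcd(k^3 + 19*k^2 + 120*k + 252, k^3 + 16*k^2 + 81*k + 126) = k^2 + 13*k + 42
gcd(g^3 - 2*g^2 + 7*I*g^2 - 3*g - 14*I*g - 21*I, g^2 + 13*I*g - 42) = g + 7*I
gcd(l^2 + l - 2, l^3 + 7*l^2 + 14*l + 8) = l + 2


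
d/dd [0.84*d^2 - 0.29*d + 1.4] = 1.68*d - 0.29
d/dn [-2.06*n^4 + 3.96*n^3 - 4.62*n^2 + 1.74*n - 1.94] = -8.24*n^3 + 11.88*n^2 - 9.24*n + 1.74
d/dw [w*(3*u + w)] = 3*u + 2*w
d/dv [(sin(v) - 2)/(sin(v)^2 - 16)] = (4*sin(v) + cos(v)^2 - 17)*cos(v)/(sin(v)^2 - 16)^2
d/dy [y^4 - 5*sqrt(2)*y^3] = y^2*(4*y - 15*sqrt(2))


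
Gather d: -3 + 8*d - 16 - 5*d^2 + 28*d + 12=-5*d^2 + 36*d - 7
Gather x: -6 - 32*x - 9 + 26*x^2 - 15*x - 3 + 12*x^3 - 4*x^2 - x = 12*x^3 + 22*x^2 - 48*x - 18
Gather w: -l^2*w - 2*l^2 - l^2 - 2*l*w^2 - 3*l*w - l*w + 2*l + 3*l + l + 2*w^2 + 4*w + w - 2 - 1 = -3*l^2 + 6*l + w^2*(2 - 2*l) + w*(-l^2 - 4*l + 5) - 3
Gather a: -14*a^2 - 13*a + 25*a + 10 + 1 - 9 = -14*a^2 + 12*a + 2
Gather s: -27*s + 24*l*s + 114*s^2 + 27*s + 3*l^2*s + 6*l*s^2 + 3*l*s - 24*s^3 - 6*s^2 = -24*s^3 + s^2*(6*l + 108) + s*(3*l^2 + 27*l)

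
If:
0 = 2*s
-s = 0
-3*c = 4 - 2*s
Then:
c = -4/3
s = 0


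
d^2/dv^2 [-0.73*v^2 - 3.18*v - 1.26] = -1.46000000000000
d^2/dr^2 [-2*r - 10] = 0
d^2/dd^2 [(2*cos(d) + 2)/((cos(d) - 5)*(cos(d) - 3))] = 2*(-12*(1 - cos(d)^2)^2 - cos(d)^5 + 116*cos(d)^3 - 142*cos(d)^2 - 483*cos(d) + 350)/((cos(d) - 5)^3*(cos(d) - 3)^3)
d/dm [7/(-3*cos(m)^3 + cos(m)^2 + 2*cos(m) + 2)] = 7*(-9*cos(m)^2 + 2*cos(m) + 2)*sin(m)/(-3*cos(m)^3 + cos(m)^2 + 2*cos(m) + 2)^2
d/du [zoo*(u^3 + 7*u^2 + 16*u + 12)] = zoo*(u^2 + u + 1)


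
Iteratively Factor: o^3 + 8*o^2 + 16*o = (o)*(o^2 + 8*o + 16) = o*(o + 4)*(o + 4)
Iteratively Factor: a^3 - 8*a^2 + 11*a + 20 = (a - 5)*(a^2 - 3*a - 4) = (a - 5)*(a - 4)*(a + 1)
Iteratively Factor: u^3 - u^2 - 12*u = (u + 3)*(u^2 - 4*u) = u*(u + 3)*(u - 4)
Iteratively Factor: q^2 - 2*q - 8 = (q + 2)*(q - 4)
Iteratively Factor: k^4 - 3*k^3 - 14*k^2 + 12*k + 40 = (k + 2)*(k^3 - 5*k^2 - 4*k + 20) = (k - 5)*(k + 2)*(k^2 - 4) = (k - 5)*(k - 2)*(k + 2)*(k + 2)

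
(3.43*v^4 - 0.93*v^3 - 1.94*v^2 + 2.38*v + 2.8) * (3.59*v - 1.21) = 12.3137*v^5 - 7.489*v^4 - 5.8393*v^3 + 10.8916*v^2 + 7.1722*v - 3.388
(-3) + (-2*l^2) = -2*l^2 - 3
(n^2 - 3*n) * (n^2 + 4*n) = n^4 + n^3 - 12*n^2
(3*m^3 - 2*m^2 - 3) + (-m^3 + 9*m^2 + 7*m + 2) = 2*m^3 + 7*m^2 + 7*m - 1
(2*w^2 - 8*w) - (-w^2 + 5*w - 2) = 3*w^2 - 13*w + 2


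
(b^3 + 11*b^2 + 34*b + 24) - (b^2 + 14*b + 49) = b^3 + 10*b^2 + 20*b - 25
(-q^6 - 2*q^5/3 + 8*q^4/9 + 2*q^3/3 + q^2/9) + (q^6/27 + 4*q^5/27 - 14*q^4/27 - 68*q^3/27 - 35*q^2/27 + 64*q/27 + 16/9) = -26*q^6/27 - 14*q^5/27 + 10*q^4/27 - 50*q^3/27 - 32*q^2/27 + 64*q/27 + 16/9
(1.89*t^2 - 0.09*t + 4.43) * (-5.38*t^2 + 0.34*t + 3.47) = -10.1682*t^4 + 1.1268*t^3 - 17.3057*t^2 + 1.1939*t + 15.3721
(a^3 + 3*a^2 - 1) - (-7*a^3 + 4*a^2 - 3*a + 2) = 8*a^3 - a^2 + 3*a - 3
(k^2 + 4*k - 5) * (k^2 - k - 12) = k^4 + 3*k^3 - 21*k^2 - 43*k + 60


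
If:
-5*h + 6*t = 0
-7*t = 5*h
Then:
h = 0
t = 0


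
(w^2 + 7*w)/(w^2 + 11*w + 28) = w/(w + 4)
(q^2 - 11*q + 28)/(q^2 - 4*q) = (q - 7)/q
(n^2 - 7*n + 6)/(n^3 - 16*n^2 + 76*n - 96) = (n - 1)/(n^2 - 10*n + 16)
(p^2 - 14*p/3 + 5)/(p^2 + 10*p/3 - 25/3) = (p - 3)/(p + 5)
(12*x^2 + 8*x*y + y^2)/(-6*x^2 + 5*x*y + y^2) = (-2*x - y)/(x - y)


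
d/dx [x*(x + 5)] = 2*x + 5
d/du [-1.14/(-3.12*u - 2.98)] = -3.5568/(3.12*u + 2.98)^2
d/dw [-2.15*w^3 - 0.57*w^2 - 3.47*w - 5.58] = -6.45*w^2 - 1.14*w - 3.47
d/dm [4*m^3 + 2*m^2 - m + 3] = 12*m^2 + 4*m - 1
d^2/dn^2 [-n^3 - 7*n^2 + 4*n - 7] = -6*n - 14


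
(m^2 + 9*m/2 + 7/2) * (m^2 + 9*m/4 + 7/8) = m^4 + 27*m^3/4 + 29*m^2/2 + 189*m/16 + 49/16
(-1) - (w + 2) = -w - 3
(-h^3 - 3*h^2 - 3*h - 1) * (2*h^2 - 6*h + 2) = -2*h^5 + 10*h^3 + 10*h^2 - 2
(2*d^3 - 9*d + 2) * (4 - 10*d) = -20*d^4 + 8*d^3 + 90*d^2 - 56*d + 8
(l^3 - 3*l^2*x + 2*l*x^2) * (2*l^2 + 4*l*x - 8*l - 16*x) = 2*l^5 - 2*l^4*x - 8*l^4 - 8*l^3*x^2 + 8*l^3*x + 8*l^2*x^3 + 32*l^2*x^2 - 32*l*x^3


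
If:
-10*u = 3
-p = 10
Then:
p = -10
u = -3/10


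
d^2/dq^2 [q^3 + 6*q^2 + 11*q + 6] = 6*q + 12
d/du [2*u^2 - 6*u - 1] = 4*u - 6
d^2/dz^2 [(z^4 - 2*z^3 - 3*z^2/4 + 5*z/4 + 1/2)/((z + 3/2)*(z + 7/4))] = 4*(256*z^6 + 2496*z^5 + 10128*z^4 + 14352*z^3 - 624*z^2 - 11856*z - 3037)/(512*z^6 + 4992*z^5 + 20256*z^4 + 43784*z^3 + 53172*z^2 + 34398*z + 9261)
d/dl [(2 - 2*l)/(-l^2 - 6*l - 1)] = 2*(l^2 + 6*l - 2*(l - 1)*(l + 3) + 1)/(l^2 + 6*l + 1)^2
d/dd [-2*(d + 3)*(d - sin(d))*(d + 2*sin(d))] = -2*(d + 3)*(d - sin(d))*(2*cos(d) + 1) + 2*(d + 3)*(d + 2*sin(d))*(cos(d) - 1) - 2*(d - sin(d))*(d + 2*sin(d))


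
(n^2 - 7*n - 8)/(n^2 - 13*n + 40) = (n + 1)/(n - 5)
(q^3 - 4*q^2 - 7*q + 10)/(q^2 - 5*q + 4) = (q^2 - 3*q - 10)/(q - 4)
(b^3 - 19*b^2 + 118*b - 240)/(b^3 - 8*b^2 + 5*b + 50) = (b^2 - 14*b + 48)/(b^2 - 3*b - 10)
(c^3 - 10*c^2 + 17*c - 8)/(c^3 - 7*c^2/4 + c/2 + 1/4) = 4*(c - 8)/(4*c + 1)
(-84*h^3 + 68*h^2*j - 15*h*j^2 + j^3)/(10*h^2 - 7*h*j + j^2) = (-42*h^2 + 13*h*j - j^2)/(5*h - j)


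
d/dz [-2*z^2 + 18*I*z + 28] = -4*z + 18*I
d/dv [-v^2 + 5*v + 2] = 5 - 2*v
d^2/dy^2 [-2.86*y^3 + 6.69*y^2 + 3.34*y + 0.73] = 13.38 - 17.16*y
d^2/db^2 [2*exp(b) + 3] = 2*exp(b)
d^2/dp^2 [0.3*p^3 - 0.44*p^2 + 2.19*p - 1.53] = 1.8*p - 0.88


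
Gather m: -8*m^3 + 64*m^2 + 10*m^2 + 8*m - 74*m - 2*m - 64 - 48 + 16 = -8*m^3 + 74*m^2 - 68*m - 96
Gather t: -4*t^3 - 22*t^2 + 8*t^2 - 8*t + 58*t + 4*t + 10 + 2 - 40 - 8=-4*t^3 - 14*t^2 + 54*t - 36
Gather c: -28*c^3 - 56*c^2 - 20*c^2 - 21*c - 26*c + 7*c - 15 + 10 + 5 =-28*c^3 - 76*c^2 - 40*c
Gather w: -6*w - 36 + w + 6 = -5*w - 30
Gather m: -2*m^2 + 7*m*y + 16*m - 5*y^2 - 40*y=-2*m^2 + m*(7*y + 16) - 5*y^2 - 40*y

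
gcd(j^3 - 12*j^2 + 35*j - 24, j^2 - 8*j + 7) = j - 1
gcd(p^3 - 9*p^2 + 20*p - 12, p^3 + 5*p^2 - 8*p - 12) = p - 2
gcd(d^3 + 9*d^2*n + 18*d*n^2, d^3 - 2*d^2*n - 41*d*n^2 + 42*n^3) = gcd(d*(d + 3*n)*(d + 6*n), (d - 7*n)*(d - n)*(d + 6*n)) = d + 6*n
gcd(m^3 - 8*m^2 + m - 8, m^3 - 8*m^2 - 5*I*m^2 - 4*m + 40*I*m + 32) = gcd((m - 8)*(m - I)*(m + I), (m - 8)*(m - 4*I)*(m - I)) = m^2 + m*(-8 - I) + 8*I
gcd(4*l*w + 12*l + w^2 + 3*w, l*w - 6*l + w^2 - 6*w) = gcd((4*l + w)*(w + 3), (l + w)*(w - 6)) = 1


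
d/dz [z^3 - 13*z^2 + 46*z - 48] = 3*z^2 - 26*z + 46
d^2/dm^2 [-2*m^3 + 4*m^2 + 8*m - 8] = 8 - 12*m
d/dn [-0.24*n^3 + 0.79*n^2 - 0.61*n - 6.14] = -0.72*n^2 + 1.58*n - 0.61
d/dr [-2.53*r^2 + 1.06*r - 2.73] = 1.06 - 5.06*r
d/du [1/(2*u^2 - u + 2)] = (1 - 4*u)/(2*u^2 - u + 2)^2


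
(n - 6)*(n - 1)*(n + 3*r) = n^3 + 3*n^2*r - 7*n^2 - 21*n*r + 6*n + 18*r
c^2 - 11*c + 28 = (c - 7)*(c - 4)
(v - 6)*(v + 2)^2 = v^3 - 2*v^2 - 20*v - 24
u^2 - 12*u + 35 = (u - 7)*(u - 5)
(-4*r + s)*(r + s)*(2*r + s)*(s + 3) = -8*r^3*s - 24*r^3 - 10*r^2*s^2 - 30*r^2*s - r*s^3 - 3*r*s^2 + s^4 + 3*s^3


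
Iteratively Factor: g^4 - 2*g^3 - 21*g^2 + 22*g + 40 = (g - 2)*(g^3 - 21*g - 20) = (g - 5)*(g - 2)*(g^2 + 5*g + 4) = (g - 5)*(g - 2)*(g + 4)*(g + 1)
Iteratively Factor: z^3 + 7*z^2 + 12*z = (z + 3)*(z^2 + 4*z) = (z + 3)*(z + 4)*(z)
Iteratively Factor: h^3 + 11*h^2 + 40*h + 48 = (h + 3)*(h^2 + 8*h + 16) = (h + 3)*(h + 4)*(h + 4)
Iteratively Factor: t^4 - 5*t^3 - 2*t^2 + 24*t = (t + 2)*(t^3 - 7*t^2 + 12*t) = (t - 4)*(t + 2)*(t^2 - 3*t) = t*(t - 4)*(t + 2)*(t - 3)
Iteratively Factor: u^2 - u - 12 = (u - 4)*(u + 3)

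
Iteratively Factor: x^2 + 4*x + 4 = (x + 2)*(x + 2)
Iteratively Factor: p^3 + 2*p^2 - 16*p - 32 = (p + 4)*(p^2 - 2*p - 8) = (p + 2)*(p + 4)*(p - 4)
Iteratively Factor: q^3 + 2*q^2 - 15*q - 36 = (q + 3)*(q^2 - q - 12) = (q - 4)*(q + 3)*(q + 3)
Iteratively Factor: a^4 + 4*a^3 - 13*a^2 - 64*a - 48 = (a + 1)*(a^3 + 3*a^2 - 16*a - 48) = (a - 4)*(a + 1)*(a^2 + 7*a + 12) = (a - 4)*(a + 1)*(a + 3)*(a + 4)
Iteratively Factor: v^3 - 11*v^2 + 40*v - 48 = (v - 3)*(v^2 - 8*v + 16) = (v - 4)*(v - 3)*(v - 4)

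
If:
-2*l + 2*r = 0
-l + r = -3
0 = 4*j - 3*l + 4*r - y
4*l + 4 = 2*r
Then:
No Solution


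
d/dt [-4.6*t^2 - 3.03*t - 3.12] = -9.2*t - 3.03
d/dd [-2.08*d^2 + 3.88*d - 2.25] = 3.88 - 4.16*d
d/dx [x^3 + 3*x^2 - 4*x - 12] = 3*x^2 + 6*x - 4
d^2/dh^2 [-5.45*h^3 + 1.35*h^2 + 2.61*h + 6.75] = 2.7 - 32.7*h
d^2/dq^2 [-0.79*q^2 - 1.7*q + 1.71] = -1.58000000000000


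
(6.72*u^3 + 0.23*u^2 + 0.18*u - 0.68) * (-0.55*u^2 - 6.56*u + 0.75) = -3.696*u^5 - 44.2097*u^4 + 3.4322*u^3 - 0.6343*u^2 + 4.5958*u - 0.51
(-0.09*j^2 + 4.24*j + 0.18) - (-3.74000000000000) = -0.09*j^2 + 4.24*j + 3.92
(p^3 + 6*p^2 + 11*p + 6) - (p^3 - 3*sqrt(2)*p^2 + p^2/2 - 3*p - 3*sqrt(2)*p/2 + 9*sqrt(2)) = 3*sqrt(2)*p^2 + 11*p^2/2 + 3*sqrt(2)*p/2 + 14*p - 9*sqrt(2) + 6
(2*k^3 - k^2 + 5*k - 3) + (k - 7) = 2*k^3 - k^2 + 6*k - 10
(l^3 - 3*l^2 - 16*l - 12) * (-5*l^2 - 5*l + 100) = -5*l^5 + 10*l^4 + 195*l^3 - 160*l^2 - 1540*l - 1200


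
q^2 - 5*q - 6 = (q - 6)*(q + 1)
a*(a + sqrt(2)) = a^2 + sqrt(2)*a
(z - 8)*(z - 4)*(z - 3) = z^3 - 15*z^2 + 68*z - 96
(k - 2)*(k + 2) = k^2 - 4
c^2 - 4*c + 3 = (c - 3)*(c - 1)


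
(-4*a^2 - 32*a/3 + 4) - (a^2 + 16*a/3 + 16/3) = -5*a^2 - 16*a - 4/3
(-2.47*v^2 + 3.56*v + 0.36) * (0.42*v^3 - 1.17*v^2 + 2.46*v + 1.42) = -1.0374*v^5 + 4.3851*v^4 - 10.0902*v^3 + 4.829*v^2 + 5.9408*v + 0.5112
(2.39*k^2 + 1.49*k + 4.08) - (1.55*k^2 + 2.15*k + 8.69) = 0.84*k^2 - 0.66*k - 4.61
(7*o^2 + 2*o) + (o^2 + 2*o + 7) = 8*o^2 + 4*o + 7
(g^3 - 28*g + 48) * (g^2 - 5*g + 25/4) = g^5 - 5*g^4 - 87*g^3/4 + 188*g^2 - 415*g + 300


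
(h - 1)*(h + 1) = h^2 - 1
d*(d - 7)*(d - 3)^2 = d^4 - 13*d^3 + 51*d^2 - 63*d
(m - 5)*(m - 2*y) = m^2 - 2*m*y - 5*m + 10*y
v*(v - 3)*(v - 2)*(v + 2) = v^4 - 3*v^3 - 4*v^2 + 12*v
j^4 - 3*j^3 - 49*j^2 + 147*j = j*(j - 7)*(j - 3)*(j + 7)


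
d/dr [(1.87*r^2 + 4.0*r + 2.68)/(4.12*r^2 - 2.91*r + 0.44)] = (-21.9217*r^2 - 20.4376*r + 9.5588)/(16.9744*r^4 - 23.9784*r^3 + 12.0937*r^2 - 2.5608*r + 0.1936)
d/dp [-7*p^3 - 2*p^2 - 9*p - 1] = -21*p^2 - 4*p - 9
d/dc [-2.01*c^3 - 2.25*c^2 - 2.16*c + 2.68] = -6.03*c^2 - 4.5*c - 2.16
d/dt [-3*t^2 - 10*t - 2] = -6*t - 10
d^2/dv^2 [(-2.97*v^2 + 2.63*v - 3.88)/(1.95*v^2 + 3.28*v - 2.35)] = (57.99339*v^3 - 170.18235*v^2 - 76.58703*v - 111.304954)/(7.414875*v^6 + 37.4166*v^5 + 36.129015*v^4 - 54.896048*v^3 - 43.540095*v^2 + 54.3414*v - 12.977875)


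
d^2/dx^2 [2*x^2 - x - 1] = 4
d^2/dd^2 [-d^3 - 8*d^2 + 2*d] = -6*d - 16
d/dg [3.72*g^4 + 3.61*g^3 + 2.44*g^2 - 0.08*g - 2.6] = 14.88*g^3 + 10.83*g^2 + 4.88*g - 0.08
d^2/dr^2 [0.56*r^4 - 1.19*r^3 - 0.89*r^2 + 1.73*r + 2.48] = 6.72*r^2 - 7.14*r - 1.78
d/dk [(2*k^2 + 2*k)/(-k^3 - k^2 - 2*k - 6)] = 2*(k^4 + 2*k^3 - k^2 - 12*k - 6)/(k^6 + 2*k^5 + 5*k^4 + 16*k^3 + 16*k^2 + 24*k + 36)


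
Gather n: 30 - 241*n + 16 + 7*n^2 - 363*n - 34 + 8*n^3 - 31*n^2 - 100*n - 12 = 8*n^3 - 24*n^2 - 704*n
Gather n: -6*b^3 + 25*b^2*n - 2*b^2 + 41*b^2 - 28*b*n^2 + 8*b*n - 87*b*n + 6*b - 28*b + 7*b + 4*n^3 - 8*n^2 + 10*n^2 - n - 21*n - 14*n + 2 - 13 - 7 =-6*b^3 + 39*b^2 - 15*b + 4*n^3 + n^2*(2 - 28*b) + n*(25*b^2 - 79*b - 36) - 18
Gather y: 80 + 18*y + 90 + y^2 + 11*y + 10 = y^2 + 29*y + 180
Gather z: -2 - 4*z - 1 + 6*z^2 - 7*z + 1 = 6*z^2 - 11*z - 2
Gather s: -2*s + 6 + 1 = 7 - 2*s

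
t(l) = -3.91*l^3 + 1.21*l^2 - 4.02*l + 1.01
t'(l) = -11.73*l^2 + 2.42*l - 4.02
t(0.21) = 0.18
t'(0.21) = -4.03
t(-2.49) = 78.89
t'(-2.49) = -82.77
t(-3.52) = 200.68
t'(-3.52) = -157.88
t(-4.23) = 335.60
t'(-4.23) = -224.14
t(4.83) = -430.75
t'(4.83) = -265.98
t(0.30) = -0.19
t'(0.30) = -4.35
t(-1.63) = 27.71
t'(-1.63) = -39.13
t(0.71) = -2.63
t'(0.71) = -8.21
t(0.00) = 1.01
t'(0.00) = -4.02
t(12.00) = -6629.47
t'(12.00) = -1664.10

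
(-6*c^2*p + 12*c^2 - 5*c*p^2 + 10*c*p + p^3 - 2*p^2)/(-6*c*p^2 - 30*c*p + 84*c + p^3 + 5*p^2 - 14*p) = (c + p)/(p + 7)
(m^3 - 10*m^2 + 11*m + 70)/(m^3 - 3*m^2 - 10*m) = (m - 7)/m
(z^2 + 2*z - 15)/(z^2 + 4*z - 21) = (z + 5)/(z + 7)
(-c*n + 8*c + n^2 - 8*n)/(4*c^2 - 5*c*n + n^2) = (8 - n)/(4*c - n)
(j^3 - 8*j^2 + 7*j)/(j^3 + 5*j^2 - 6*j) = (j - 7)/(j + 6)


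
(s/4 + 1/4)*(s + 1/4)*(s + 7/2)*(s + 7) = s^4/4 + 47*s^3/16 + 303*s^2/32 + 133*s/16 + 49/32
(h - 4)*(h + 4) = h^2 - 16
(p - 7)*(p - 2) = p^2 - 9*p + 14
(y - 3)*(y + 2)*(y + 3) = y^3 + 2*y^2 - 9*y - 18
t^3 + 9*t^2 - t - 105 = (t - 3)*(t + 5)*(t + 7)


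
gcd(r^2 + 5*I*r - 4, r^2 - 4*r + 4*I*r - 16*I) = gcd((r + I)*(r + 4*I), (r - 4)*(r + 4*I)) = r + 4*I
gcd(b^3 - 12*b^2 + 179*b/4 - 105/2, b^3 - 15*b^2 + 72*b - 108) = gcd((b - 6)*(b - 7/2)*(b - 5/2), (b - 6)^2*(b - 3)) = b - 6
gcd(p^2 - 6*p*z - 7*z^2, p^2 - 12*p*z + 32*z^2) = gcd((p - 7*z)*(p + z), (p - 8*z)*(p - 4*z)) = 1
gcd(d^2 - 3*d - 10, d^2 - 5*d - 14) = d + 2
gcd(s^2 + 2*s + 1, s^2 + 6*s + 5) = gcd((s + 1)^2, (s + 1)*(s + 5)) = s + 1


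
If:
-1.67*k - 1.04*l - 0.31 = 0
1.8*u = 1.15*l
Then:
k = -0.974746159854205*u - 0.18562874251497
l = 1.56521739130435*u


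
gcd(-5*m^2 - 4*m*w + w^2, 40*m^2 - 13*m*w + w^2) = -5*m + w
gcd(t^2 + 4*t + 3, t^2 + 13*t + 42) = 1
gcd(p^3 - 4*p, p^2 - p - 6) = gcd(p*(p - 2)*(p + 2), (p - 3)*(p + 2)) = p + 2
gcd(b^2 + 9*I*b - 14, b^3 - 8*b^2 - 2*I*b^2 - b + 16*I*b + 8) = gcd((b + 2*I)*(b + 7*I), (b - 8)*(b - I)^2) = 1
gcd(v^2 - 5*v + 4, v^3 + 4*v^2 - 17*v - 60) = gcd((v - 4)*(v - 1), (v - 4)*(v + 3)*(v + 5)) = v - 4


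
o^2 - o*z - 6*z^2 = (o - 3*z)*(o + 2*z)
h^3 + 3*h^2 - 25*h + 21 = (h - 3)*(h - 1)*(h + 7)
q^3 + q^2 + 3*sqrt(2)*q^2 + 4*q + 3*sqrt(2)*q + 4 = (q + 1)*(q + sqrt(2))*(q + 2*sqrt(2))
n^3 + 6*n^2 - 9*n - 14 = (n - 2)*(n + 1)*(n + 7)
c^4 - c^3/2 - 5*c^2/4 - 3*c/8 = c*(c - 3/2)*(c + 1/2)^2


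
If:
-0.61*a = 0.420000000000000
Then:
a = -0.69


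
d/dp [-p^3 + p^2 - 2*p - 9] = -3*p^2 + 2*p - 2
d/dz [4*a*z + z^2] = 4*a + 2*z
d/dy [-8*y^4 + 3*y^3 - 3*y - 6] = -32*y^3 + 9*y^2 - 3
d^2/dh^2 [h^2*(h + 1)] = 6*h + 2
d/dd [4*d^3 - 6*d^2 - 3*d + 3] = 12*d^2 - 12*d - 3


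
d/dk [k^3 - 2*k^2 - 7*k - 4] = 3*k^2 - 4*k - 7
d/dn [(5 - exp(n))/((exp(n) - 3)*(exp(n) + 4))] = (exp(2*n) - 10*exp(n) + 7)*exp(n)/(exp(4*n) + 2*exp(3*n) - 23*exp(2*n) - 24*exp(n) + 144)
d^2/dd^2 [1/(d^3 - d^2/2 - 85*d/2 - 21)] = 4*((1 - 6*d)*(-2*d^3 + d^2 + 85*d + 42) - (-6*d^2 + 2*d + 85)^2)/(-2*d^3 + d^2 + 85*d + 42)^3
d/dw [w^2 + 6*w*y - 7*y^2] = 2*w + 6*y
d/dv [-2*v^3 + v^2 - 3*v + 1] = -6*v^2 + 2*v - 3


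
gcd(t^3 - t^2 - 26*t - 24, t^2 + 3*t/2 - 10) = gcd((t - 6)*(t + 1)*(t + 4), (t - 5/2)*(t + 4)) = t + 4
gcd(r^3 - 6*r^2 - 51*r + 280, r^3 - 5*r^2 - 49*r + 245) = r^2 + 2*r - 35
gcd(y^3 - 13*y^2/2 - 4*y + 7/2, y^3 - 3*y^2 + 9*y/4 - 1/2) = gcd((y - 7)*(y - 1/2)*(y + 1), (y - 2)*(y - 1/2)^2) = y - 1/2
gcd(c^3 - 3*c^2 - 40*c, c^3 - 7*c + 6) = 1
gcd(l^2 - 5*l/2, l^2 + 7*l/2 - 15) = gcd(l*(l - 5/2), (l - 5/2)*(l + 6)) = l - 5/2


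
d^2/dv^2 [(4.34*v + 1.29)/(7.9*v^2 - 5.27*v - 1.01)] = ((25.3616 - 205.716*v)*(-7.9*v^2 + 5.27*v + 1.01) - (4.34*v + 1.29)*(15.8*v - 5.27)*(31.6*v - 10.54))/(-7.9*v^2 + 5.27*v + 1.01)^3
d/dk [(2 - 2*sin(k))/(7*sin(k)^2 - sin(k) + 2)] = 2*(7*sin(k)^2 - 14*sin(k) - 1)*cos(k)/(7*sin(k)^2 - sin(k) + 2)^2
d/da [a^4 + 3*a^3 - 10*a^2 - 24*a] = 4*a^3 + 9*a^2 - 20*a - 24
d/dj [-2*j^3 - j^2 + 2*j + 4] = -6*j^2 - 2*j + 2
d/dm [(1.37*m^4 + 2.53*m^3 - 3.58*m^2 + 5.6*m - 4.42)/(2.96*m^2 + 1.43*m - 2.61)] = (8.1104*m^5 + 13.3661*m^4 - 7.067*m^3 - 41.5053*m^2 + 44.854*m - 8.2954)/(8.7616*m^4 + 8.4656*m^3 - 13.4063*m^2 - 7.4646*m + 6.8121)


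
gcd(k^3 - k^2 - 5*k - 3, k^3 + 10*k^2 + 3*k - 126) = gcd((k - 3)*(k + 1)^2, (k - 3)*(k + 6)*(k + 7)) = k - 3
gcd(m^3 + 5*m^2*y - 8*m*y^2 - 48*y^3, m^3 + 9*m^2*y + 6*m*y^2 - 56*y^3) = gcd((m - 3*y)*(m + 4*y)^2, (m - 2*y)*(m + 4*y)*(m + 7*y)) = m + 4*y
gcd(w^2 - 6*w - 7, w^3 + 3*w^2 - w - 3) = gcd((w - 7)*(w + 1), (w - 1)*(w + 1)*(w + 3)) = w + 1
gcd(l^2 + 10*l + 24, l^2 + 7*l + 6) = l + 6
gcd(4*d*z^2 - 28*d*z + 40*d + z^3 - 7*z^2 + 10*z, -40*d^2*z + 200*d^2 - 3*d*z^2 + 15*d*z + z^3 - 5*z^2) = z - 5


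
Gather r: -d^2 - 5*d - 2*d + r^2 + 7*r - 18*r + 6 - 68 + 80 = -d^2 - 7*d + r^2 - 11*r + 18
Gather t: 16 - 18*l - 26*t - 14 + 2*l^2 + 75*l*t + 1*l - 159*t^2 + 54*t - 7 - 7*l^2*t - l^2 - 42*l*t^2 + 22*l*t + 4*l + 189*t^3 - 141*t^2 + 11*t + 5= l^2 - 13*l + 189*t^3 + t^2*(-42*l - 300) + t*(-7*l^2 + 97*l + 39)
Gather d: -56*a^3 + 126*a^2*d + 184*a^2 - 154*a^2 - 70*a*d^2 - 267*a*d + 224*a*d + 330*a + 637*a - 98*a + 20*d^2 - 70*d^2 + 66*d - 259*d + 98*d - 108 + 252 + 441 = -56*a^3 + 30*a^2 + 869*a + d^2*(-70*a - 50) + d*(126*a^2 - 43*a - 95) + 585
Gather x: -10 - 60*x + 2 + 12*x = -48*x - 8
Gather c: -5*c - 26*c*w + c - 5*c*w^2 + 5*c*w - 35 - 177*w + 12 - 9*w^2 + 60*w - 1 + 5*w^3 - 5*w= c*(-5*w^2 - 21*w - 4) + 5*w^3 - 9*w^2 - 122*w - 24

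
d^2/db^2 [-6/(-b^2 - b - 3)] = 12*(-b^2 - b + (2*b + 1)^2 - 3)/(b^2 + b + 3)^3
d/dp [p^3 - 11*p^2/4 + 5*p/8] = 3*p^2 - 11*p/2 + 5/8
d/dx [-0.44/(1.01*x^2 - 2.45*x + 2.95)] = (0.8888*x - 1.078)/(1.01*x^2 - 2.45*x + 2.95)^2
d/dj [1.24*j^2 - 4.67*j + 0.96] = 2.48*j - 4.67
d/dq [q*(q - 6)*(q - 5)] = 3*q^2 - 22*q + 30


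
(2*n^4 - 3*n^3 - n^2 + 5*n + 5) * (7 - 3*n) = -6*n^5 + 23*n^4 - 18*n^3 - 22*n^2 + 20*n + 35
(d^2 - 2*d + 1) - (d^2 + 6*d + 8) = -8*d - 7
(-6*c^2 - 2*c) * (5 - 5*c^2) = 30*c^4 + 10*c^3 - 30*c^2 - 10*c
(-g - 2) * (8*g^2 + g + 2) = -8*g^3 - 17*g^2 - 4*g - 4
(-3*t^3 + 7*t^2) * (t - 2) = -3*t^4 + 13*t^3 - 14*t^2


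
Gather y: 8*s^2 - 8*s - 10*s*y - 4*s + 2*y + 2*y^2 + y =8*s^2 - 12*s + 2*y^2 + y*(3 - 10*s)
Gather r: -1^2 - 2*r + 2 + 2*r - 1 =0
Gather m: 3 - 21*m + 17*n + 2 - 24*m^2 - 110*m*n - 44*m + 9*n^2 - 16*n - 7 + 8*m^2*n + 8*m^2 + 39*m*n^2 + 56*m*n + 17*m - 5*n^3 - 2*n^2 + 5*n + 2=m^2*(8*n - 16) + m*(39*n^2 - 54*n - 48) - 5*n^3 + 7*n^2 + 6*n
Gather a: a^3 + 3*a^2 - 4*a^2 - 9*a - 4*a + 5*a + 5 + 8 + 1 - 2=a^3 - a^2 - 8*a + 12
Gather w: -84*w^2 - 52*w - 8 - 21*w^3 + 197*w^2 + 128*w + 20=-21*w^3 + 113*w^2 + 76*w + 12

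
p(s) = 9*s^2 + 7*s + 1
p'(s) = 18*s + 7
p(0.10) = 1.79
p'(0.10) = 8.80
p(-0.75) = 0.81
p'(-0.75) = -6.50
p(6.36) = 409.57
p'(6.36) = 121.48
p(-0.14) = 0.20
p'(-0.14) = 4.48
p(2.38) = 68.64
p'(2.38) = 49.84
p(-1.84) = 18.59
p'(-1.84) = -26.12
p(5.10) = 270.79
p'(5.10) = 98.80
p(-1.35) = 7.95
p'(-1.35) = -17.30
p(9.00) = 793.00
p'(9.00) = 169.00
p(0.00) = 1.00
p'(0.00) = 7.00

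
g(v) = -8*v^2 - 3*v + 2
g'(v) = -16*v - 3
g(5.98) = -302.02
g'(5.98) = -98.68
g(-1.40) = -9.48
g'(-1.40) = 19.40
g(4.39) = -165.35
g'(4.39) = -73.24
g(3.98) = -136.66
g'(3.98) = -66.68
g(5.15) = -225.63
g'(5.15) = -85.40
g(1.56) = -22.15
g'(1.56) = -27.96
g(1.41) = -18.13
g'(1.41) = -25.56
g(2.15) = -41.43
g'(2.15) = -37.40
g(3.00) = -79.00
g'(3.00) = -51.00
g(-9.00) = -619.00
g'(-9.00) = 141.00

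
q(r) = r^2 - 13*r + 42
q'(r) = 2*r - 13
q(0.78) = 32.47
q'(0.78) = -11.44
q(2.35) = 16.97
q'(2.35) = -8.30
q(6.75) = -0.19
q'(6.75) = 0.50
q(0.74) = 32.93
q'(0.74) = -11.52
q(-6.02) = 156.50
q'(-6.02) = -25.04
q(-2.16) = 74.75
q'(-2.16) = -17.32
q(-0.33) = 46.40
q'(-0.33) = -13.66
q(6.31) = -0.21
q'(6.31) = -0.38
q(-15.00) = 462.00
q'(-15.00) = -43.00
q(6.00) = 0.00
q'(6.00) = -1.00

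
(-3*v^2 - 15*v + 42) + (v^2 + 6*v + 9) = -2*v^2 - 9*v + 51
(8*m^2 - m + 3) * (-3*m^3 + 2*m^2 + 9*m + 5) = -24*m^5 + 19*m^4 + 61*m^3 + 37*m^2 + 22*m + 15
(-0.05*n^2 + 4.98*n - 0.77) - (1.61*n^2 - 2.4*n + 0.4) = -1.66*n^2 + 7.38*n - 1.17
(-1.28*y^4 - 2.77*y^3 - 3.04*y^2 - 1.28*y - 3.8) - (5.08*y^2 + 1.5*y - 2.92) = -1.28*y^4 - 2.77*y^3 - 8.12*y^2 - 2.78*y - 0.88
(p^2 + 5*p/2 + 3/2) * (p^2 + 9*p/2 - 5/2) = p^4 + 7*p^3 + 41*p^2/4 + p/2 - 15/4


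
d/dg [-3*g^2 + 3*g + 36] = 3 - 6*g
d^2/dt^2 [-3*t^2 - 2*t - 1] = -6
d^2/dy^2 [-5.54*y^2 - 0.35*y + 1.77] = -11.0800000000000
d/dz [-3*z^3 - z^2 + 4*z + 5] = -9*z^2 - 2*z + 4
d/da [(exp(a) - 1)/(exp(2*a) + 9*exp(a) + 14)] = ((1 - exp(a))*(2*exp(a) + 9) + exp(2*a) + 9*exp(a) + 14)*exp(a)/(exp(2*a) + 9*exp(a) + 14)^2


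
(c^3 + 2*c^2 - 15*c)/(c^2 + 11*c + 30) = c*(c - 3)/(c + 6)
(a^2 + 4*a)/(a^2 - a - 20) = a/(a - 5)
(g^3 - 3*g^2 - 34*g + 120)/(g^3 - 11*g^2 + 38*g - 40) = (g + 6)/(g - 2)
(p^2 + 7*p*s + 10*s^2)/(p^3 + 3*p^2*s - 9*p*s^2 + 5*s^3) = (p + 2*s)/(p^2 - 2*p*s + s^2)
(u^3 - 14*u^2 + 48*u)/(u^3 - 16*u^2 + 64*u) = (u - 6)/(u - 8)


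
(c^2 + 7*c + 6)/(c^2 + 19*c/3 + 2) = 3*(c + 1)/(3*c + 1)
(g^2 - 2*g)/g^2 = (g - 2)/g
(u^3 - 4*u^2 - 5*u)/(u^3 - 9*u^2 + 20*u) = (u + 1)/(u - 4)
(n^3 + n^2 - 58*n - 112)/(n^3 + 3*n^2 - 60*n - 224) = (n + 2)/(n + 4)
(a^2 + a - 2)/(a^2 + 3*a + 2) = (a - 1)/(a + 1)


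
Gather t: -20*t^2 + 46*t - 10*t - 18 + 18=-20*t^2 + 36*t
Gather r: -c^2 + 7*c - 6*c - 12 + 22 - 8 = -c^2 + c + 2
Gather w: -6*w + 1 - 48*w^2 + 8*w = -48*w^2 + 2*w + 1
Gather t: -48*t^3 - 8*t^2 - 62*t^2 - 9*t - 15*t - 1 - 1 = -48*t^3 - 70*t^2 - 24*t - 2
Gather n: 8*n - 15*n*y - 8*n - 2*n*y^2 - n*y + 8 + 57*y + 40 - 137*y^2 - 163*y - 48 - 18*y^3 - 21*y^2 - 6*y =n*(-2*y^2 - 16*y) - 18*y^3 - 158*y^2 - 112*y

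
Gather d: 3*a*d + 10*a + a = 3*a*d + 11*a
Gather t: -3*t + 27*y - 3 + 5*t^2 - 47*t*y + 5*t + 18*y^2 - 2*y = 5*t^2 + t*(2 - 47*y) + 18*y^2 + 25*y - 3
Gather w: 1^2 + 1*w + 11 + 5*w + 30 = 6*w + 42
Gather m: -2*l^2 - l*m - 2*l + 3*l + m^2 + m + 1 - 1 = -2*l^2 + l + m^2 + m*(1 - l)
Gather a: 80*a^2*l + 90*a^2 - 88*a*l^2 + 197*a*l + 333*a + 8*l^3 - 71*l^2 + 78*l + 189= a^2*(80*l + 90) + a*(-88*l^2 + 197*l + 333) + 8*l^3 - 71*l^2 + 78*l + 189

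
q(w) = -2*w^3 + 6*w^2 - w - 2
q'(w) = -6*w^2 + 12*w - 1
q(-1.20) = 11.30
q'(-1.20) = -24.04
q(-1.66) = 25.34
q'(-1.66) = -37.45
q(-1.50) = 19.75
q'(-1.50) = -32.50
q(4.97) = -104.29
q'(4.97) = -89.57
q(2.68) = -0.08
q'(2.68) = -11.93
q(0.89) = 0.45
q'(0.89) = 4.93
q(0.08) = -2.04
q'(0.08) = -0.08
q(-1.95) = 37.59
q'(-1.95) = -47.22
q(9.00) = -983.00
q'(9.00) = -379.00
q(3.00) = -5.00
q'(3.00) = -19.00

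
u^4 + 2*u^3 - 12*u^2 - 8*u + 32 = (u - 2)^2*(u + 2)*(u + 4)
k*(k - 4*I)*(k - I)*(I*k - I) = I*k^4 + 5*k^3 - I*k^3 - 5*k^2 - 4*I*k^2 + 4*I*k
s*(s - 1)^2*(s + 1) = s^4 - s^3 - s^2 + s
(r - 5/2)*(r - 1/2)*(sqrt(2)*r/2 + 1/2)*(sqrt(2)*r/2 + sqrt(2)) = r^4/2 - r^3/2 + sqrt(2)*r^3/4 - 19*r^2/8 - sqrt(2)*r^2/4 - 19*sqrt(2)*r/16 + 5*r/4 + 5*sqrt(2)/8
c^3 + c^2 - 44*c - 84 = (c - 7)*(c + 2)*(c + 6)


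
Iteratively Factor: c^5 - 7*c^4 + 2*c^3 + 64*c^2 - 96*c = (c + 3)*(c^4 - 10*c^3 + 32*c^2 - 32*c) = c*(c + 3)*(c^3 - 10*c^2 + 32*c - 32) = c*(c - 4)*(c + 3)*(c^2 - 6*c + 8) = c*(c - 4)*(c - 2)*(c + 3)*(c - 4)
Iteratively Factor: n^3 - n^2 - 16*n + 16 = (n - 4)*(n^2 + 3*n - 4) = (n - 4)*(n - 1)*(n + 4)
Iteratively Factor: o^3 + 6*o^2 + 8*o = (o + 4)*(o^2 + 2*o) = o*(o + 4)*(o + 2)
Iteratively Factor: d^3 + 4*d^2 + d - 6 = (d + 2)*(d^2 + 2*d - 3) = (d - 1)*(d + 2)*(d + 3)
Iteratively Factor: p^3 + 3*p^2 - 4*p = (p + 4)*(p^2 - p) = p*(p + 4)*(p - 1)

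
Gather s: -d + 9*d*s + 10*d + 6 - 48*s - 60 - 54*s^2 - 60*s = 9*d - 54*s^2 + s*(9*d - 108) - 54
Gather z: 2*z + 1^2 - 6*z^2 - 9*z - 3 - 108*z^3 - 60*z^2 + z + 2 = -108*z^3 - 66*z^2 - 6*z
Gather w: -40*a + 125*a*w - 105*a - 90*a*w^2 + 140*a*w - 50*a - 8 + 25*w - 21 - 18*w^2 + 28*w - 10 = -195*a + w^2*(-90*a - 18) + w*(265*a + 53) - 39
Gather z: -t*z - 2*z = z*(-t - 2)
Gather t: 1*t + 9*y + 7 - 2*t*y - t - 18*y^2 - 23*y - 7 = -2*t*y - 18*y^2 - 14*y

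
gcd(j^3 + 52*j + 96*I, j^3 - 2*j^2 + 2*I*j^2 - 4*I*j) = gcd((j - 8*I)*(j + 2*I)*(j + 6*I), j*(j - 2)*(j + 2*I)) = j + 2*I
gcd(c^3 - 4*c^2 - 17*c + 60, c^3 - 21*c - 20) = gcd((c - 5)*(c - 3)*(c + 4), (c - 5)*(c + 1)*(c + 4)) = c^2 - c - 20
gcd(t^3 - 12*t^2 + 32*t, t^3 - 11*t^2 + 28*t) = t^2 - 4*t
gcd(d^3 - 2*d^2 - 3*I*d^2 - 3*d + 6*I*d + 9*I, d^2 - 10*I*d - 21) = d - 3*I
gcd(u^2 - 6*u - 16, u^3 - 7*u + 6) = 1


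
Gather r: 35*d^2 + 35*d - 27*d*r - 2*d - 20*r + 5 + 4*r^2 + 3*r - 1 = 35*d^2 + 33*d + 4*r^2 + r*(-27*d - 17) + 4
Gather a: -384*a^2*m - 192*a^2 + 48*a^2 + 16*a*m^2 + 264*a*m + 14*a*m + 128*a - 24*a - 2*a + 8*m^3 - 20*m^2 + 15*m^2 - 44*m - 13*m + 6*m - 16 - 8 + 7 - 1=a^2*(-384*m - 144) + a*(16*m^2 + 278*m + 102) + 8*m^3 - 5*m^2 - 51*m - 18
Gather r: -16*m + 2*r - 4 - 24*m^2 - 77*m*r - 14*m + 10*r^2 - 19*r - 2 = -24*m^2 - 30*m + 10*r^2 + r*(-77*m - 17) - 6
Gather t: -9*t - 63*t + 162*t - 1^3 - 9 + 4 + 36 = 90*t + 30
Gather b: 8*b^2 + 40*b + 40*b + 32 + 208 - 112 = 8*b^2 + 80*b + 128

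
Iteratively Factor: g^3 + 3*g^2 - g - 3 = (g - 1)*(g^2 + 4*g + 3) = (g - 1)*(g + 3)*(g + 1)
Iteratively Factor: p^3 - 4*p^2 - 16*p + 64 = (p - 4)*(p^2 - 16) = (p - 4)*(p + 4)*(p - 4)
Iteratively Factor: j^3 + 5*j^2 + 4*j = (j)*(j^2 + 5*j + 4) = j*(j + 1)*(j + 4)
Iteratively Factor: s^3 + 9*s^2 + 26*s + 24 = (s + 2)*(s^2 + 7*s + 12) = (s + 2)*(s + 4)*(s + 3)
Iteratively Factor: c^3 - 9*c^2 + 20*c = (c - 4)*(c^2 - 5*c) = (c - 5)*(c - 4)*(c)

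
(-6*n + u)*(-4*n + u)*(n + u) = 24*n^3 + 14*n^2*u - 9*n*u^2 + u^3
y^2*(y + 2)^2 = y^4 + 4*y^3 + 4*y^2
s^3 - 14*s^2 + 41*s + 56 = (s - 8)*(s - 7)*(s + 1)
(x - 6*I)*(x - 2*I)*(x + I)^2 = x^4 - 6*I*x^3 + 3*x^2 - 16*I*x + 12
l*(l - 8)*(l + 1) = l^3 - 7*l^2 - 8*l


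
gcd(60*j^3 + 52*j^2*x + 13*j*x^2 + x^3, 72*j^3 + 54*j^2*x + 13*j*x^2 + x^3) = 6*j + x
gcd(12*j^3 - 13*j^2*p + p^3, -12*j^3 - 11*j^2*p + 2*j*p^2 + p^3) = -12*j^2 + j*p + p^2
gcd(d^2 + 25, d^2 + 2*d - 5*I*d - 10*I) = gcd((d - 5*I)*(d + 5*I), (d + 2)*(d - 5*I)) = d - 5*I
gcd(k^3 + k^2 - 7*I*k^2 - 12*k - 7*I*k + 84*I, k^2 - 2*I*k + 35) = k - 7*I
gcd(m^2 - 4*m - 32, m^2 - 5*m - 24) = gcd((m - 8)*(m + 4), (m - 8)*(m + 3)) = m - 8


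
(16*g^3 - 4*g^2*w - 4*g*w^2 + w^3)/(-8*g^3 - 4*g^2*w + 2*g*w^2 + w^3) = (-4*g + w)/(2*g + w)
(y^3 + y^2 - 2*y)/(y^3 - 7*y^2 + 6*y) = (y + 2)/(y - 6)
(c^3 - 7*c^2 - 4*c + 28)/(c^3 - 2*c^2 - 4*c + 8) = (c - 7)/(c - 2)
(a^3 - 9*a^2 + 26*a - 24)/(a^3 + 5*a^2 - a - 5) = (a^3 - 9*a^2 + 26*a - 24)/(a^3 + 5*a^2 - a - 5)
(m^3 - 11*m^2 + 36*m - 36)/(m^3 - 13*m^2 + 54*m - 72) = (m - 2)/(m - 4)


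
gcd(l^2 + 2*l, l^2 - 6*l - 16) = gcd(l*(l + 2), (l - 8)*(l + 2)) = l + 2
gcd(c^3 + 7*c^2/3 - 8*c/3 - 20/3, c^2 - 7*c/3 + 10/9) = c - 5/3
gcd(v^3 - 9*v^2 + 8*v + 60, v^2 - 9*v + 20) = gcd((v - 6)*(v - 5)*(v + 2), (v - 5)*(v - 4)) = v - 5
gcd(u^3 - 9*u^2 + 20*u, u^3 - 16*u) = u^2 - 4*u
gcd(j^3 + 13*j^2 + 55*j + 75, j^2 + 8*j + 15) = j^2 + 8*j + 15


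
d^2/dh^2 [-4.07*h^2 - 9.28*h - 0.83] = -8.14000000000000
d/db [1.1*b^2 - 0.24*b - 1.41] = 2.2*b - 0.24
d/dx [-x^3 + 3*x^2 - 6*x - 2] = -3*x^2 + 6*x - 6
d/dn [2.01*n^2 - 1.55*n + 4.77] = 4.02*n - 1.55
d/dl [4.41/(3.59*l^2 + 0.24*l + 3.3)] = (-31.6638*l - 1.0584)/(3.59*l^2 + 0.24*l + 3.3)^2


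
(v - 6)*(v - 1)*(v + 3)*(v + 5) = v^4 + v^3 - 35*v^2 - 57*v + 90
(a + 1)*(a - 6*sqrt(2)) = a^2 - 6*sqrt(2)*a + a - 6*sqrt(2)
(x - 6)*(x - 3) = x^2 - 9*x + 18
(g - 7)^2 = g^2 - 14*g + 49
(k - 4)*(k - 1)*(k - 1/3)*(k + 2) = k^4 - 10*k^3/3 - 5*k^2 + 10*k - 8/3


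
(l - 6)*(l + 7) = l^2 + l - 42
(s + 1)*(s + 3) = s^2 + 4*s + 3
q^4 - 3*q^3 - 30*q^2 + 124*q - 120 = (q - 5)*(q - 2)^2*(q + 6)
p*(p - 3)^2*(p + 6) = p^4 - 27*p^2 + 54*p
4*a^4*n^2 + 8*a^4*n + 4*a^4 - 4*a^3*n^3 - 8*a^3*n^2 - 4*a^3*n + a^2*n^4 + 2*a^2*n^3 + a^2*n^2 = (-2*a + n)^2*(a*n + a)^2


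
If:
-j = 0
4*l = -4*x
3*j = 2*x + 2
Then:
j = 0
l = 1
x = -1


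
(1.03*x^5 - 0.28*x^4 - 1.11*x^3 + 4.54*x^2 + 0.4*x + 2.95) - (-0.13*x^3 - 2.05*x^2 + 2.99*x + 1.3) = 1.03*x^5 - 0.28*x^4 - 0.98*x^3 + 6.59*x^2 - 2.59*x + 1.65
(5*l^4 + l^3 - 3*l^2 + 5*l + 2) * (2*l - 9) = 10*l^5 - 43*l^4 - 15*l^3 + 37*l^2 - 41*l - 18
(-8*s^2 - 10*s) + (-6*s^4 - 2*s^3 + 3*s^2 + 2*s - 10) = -6*s^4 - 2*s^3 - 5*s^2 - 8*s - 10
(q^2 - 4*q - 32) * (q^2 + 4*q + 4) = q^4 - 44*q^2 - 144*q - 128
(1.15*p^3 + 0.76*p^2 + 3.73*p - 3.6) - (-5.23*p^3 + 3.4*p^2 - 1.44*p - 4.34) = 6.38*p^3 - 2.64*p^2 + 5.17*p + 0.74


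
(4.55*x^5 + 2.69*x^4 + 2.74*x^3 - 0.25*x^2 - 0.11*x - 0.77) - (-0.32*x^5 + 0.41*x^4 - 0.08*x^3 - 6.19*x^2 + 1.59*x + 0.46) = 4.87*x^5 + 2.28*x^4 + 2.82*x^3 + 5.94*x^2 - 1.7*x - 1.23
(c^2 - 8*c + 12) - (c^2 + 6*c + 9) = 3 - 14*c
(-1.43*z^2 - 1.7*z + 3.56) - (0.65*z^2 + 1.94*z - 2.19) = -2.08*z^2 - 3.64*z + 5.75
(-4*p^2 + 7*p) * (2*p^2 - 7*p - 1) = -8*p^4 + 42*p^3 - 45*p^2 - 7*p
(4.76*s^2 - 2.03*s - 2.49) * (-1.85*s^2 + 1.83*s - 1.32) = -8.806*s^4 + 12.4663*s^3 - 5.3916*s^2 - 1.8771*s + 3.2868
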